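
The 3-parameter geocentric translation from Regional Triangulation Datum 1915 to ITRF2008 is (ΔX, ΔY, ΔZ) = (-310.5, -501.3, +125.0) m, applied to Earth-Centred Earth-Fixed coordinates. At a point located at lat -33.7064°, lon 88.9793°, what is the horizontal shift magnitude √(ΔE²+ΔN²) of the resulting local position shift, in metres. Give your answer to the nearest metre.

350 m

At φ = -33.7064°, λ = 88.9793°: sin φ = -0.554937, cos φ = 0.831892, sin λ = 0.999841, cos λ = 0.017814.
ΔE = −sin λ·ΔX + cos λ·ΔY = −(0.999841)·(-310.5) + (0.017814)·(-501.3) = 301.52 m.
ΔN = −sin φ cos λ·ΔX − sin φ sin λ·ΔY + cos φ·ΔZ = −(-0.554937)(0.017814)(-310.5) − (-0.554937)(0.999841)(-501.3) + (0.831892)(125.0) = -177.23 m.
Horizontal magnitude = √(ΔE² + ΔN²) = √(301.52² + (-177.23)²) = 349.75 m.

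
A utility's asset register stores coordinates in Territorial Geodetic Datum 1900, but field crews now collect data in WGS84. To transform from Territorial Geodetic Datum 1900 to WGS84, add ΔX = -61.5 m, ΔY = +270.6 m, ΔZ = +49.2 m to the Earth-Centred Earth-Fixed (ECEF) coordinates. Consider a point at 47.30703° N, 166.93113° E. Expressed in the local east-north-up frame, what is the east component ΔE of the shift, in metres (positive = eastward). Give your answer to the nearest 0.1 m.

At φ = 47.30703°, λ = 166.93113°: sin φ = 0.734998, cos φ = 0.678069, sin λ = 0.226122, cos λ = -0.974099.
ΔE = −sin λ·ΔX + cos λ·ΔY = −(0.226122)·(-61.5) + (-0.974099)·(270.6) = -249.68 m.

ΔE = -249.7 m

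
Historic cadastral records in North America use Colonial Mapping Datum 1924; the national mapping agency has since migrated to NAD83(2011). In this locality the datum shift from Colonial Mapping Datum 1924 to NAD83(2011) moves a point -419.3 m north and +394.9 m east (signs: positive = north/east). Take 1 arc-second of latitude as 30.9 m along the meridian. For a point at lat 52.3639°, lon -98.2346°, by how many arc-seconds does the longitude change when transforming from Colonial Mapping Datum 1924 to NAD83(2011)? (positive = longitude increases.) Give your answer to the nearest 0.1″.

Δλ = 20.9″

At latitude 52.3639°, cos φ = 0.610644.
1″ of longitude at this latitude = 30.90 × cos φ = 18.8689 m, so Δλ = 394.9 / 18.8689 = 20.929″.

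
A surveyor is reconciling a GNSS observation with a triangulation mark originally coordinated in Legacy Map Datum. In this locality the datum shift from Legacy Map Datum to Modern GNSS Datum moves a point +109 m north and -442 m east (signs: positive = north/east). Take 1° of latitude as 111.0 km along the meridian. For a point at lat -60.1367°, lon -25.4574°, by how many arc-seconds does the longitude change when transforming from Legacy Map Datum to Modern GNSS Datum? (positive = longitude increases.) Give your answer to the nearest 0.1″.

At latitude -60.1367°, cos φ = 0.497932.
1° of longitude at this latitude = 111.0 × cos φ = 55.27 km, so Δλ = -442.0 / 55270.5 = -0.0079970° = -28.789″.

Δλ = -28.8″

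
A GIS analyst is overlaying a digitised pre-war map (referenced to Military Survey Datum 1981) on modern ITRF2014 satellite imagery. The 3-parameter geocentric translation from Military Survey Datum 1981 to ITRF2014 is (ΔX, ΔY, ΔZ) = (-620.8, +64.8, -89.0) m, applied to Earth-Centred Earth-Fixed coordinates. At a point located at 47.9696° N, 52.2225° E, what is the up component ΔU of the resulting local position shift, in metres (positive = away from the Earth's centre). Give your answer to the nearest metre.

ΔU = -286 m

The local up (radial) axis is (cos φ cos λ, cos φ sin λ, sin φ), giving ΔU = -254.620 + 34.291 − 66.108 = -286.44 m.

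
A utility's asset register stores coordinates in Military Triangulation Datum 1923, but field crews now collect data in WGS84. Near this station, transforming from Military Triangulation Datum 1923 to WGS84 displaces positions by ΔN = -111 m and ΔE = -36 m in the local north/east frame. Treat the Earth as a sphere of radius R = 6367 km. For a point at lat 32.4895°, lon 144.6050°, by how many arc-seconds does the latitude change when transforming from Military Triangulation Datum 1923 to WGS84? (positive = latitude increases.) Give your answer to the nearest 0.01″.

On a sphere of radius R, 1 rad of latitude = R, so Δφ = ΔN / R = -111.0 / 6367000 = -1.7434e-05 rad = -3.596″.

Δφ = -3.60″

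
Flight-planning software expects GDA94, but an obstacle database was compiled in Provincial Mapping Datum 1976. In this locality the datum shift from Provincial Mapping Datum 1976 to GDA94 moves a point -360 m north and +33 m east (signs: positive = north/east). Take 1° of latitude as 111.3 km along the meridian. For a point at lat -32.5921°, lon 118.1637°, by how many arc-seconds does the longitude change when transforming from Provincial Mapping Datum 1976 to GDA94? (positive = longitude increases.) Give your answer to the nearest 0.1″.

At latitude -32.5921°, cos φ = 0.842527.
1° of longitude at this latitude = 111.3 × cos φ = 93.77 km, so Δλ = 33.0 / 93773.2 = 0.0003519° = 1.267″.

Δλ = 1.3″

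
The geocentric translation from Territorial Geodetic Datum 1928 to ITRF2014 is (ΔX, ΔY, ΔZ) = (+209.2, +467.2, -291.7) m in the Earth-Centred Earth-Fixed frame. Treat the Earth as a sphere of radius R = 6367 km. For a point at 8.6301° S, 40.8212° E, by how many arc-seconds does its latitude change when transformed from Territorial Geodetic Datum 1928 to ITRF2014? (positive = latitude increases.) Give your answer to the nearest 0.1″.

Δφ = -7.1″

sin φ = -0.150055, cos φ = 0.988678, sin λ = 0.653701, cos λ = 0.756753.
North component: ΔN = −sin φ cos λ·ΔX − sin φ sin λ·ΔY + cos φ·ΔZ = −(-0.150055)(0.756753)(209.2) − (-0.150055)(0.653701)(467.2) + (0.988678)(-291.7) = -218.81 m.
1° of latitude spans πR/180 = 111125 m, so Δφ = -218.81 / 111125 × 3600 = -7.089″.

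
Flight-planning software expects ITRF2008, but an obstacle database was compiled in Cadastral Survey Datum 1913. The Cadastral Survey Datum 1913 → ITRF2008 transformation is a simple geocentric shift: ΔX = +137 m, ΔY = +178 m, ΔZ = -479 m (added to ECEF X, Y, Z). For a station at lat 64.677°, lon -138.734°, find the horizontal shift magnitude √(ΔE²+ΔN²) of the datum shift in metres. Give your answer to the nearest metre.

44 m

At φ = 64.677°, λ = -138.734°: sin φ = 0.903911, cos φ = 0.427721, sin λ = -0.659556, cos λ = -0.751656.
ΔE = −sin λ·ΔX + cos λ·ΔY = −(-0.659556)·(137) + (-0.751656)·(178) = -43.44 m.
ΔN = −sin φ cos λ·ΔX − sin φ sin λ·ΔY + cos φ·ΔZ = −(0.903911)(-0.751656)(137) − (0.903911)(-0.659556)(178) + (0.427721)(-479) = -5.68 m.
Horizontal magnitude = √(ΔE² + ΔN²) = √((-43.44)² + (-5.68)²) = 43.80 m.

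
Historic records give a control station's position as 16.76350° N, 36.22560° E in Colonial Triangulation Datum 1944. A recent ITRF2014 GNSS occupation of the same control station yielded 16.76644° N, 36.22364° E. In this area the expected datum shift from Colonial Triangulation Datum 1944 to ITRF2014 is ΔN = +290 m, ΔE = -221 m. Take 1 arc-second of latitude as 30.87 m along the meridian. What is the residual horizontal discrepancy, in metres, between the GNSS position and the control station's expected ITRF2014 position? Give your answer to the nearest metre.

Observed coordinate differences: Δφ = +0.00294°, Δλ = -0.00196°.
Converting to metres (1° lat = 111132 m, cos φ = 0.957503): observed ΔN = 326.7 m, observed ΔE = -208.6 m.
Subtracting the expected shift leaves a residual of 326.7 − (290) = 36.7 m north and -208.6 − (-221) = 12.4 m east.
Residual distance = √(36.7² + 12.4²) = 38.8 m.

39 m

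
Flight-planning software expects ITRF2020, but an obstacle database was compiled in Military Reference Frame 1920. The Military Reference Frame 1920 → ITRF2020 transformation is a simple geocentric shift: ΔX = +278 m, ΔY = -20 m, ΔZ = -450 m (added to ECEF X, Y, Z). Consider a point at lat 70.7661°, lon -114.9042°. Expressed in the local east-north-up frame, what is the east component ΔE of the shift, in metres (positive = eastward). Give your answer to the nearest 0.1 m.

The local east axis at (φ, λ) is (−sin λ, cos λ, 0), so ΔE = −sin(-114.9042°)·278 + cos(-114.9042°)·(-20) = 260.57 m.

ΔE = 260.6 m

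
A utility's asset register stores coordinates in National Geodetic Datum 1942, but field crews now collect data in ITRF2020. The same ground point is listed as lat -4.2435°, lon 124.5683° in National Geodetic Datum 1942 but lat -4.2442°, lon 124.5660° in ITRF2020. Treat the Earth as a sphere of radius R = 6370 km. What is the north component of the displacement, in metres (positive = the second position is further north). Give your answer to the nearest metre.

Δφ = -4.2442° − -4.2435° = -0.0007°; Δλ = 124.5660° − 124.5683° = -0.0023°.
1° along a meridian = πR/180 = 111177 m.
ΔN = Δφ × 111177 = -77.8 m; ΔE = Δλ × 111177 × cos(-4.2435°) = -0.0023 × 111177 × 0.997259 = -255.0 m.

ΔN = -78 m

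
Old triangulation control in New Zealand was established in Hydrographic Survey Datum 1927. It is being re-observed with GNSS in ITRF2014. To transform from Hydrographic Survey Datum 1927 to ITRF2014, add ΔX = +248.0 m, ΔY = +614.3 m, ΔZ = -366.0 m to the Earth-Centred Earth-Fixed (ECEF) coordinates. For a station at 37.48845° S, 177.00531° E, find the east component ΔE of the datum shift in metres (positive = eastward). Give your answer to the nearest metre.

The local east axis at (φ, λ) is (−sin λ, cos λ, 0), so ΔE = −sin(177.00531°)·248.0 + cos(177.00531°)·614.3 = -626.42 m.

ΔE = -626 m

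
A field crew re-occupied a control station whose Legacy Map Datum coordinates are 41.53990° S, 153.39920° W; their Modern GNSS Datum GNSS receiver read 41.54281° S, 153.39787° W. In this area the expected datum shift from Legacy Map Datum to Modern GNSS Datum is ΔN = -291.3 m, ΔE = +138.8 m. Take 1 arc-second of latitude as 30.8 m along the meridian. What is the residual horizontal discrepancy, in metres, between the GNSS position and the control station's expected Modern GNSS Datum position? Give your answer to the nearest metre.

42 m

Observed coordinate differences: Δφ = -0.00291°, Δλ = +0.00133°.
Converting to metres (1° lat = 110880 m, cos φ = 0.748494): observed ΔN = -322.7 m, observed ΔE = 110.4 m.
Subtracting the expected shift leaves a residual of -322.7 − (-291.3) = -31.4 m north and 110.4 − (138.8) = -28.4 m east.
Residual distance = √((-31.4)² + (-28.4)²) = 42.3 m.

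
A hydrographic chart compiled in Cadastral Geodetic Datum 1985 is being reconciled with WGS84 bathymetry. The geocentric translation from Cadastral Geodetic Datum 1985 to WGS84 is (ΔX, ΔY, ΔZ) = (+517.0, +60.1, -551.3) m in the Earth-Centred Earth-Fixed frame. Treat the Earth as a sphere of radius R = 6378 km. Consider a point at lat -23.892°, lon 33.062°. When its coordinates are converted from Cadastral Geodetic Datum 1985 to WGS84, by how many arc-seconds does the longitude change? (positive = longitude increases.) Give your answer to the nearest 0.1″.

Δλ = -8.2″

sin φ = -0.405014, cos φ = 0.914311, sin λ = 0.545546, cos λ = 0.838081.
East component: ΔE = −sin λ·ΔX + cos λ·ΔY = −(0.545546)(517.0) + (0.838081)(60.1) = -231.68 m.
1° of latitude spans πR/180 = 111317 m; at latitude φ, 1° of longitude spans that × cos φ = 101778.4 m, so Δλ = -231.68 / 101778.4 × 3600 = -8.195″.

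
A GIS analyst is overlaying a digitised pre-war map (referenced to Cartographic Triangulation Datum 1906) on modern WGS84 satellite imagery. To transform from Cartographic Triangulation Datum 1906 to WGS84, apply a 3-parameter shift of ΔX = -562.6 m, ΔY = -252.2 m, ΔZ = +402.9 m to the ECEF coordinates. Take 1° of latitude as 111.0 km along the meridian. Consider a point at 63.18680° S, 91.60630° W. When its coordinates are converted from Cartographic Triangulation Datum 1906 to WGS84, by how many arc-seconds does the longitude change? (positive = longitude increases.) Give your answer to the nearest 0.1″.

Δλ = -39.9″

sin φ = -0.892482, cos φ = 0.451083, sin λ = -0.999607, cos λ = -0.028032.
East component: ΔE = −sin λ·ΔX + cos λ·ΔY = −(-0.999607)(-562.6) + (-0.028032)(-252.2) = -555.31 m.
1° of latitude spans 111000 m; at latitude φ, 1° of longitude spans that × cos φ = 50070.2 m, so Δλ = -555.31 / 50070.2 × 3600 = -39.926″.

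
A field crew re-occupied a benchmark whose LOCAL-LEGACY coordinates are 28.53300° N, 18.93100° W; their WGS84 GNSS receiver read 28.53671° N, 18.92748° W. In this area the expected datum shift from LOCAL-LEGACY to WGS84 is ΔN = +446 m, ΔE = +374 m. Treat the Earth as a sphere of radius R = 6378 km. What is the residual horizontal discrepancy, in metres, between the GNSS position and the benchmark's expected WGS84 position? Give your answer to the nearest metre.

44 m

Observed coordinate differences: Δφ = +0.00371°, Δλ = +0.00352°.
Converting to metres (1° lat = 111317 m, cos φ = 0.878542): observed ΔN = 413.0 m, observed ΔE = 344.2 m.
Subtracting the expected shift leaves a residual of 413.0 − (446) = -33.0 m north and 344.2 − (374) = -29.8 m east.
Residual distance = √((-33.0)² + (-29.8)²) = 44.4 m.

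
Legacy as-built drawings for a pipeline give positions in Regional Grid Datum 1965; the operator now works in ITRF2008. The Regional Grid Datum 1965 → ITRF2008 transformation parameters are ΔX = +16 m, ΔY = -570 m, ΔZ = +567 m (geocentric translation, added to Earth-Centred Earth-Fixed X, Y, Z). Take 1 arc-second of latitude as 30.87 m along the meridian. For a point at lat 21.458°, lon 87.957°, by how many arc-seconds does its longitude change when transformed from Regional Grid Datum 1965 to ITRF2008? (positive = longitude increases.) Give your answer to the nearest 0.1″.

Δλ = -1.3″

sin φ = 0.365819, cos φ = 0.930686, sin λ = 0.999364, cos λ = 0.035650.
East component: ΔE = −sin λ·ΔX + cos λ·ΔY = −(0.999364)(16) + (0.035650)(-570) = -36.31 m.
1° of latitude spans 3600 × 30.87 = 111132 m; at latitude φ, 1° of longitude spans that × cos φ = 103429.0 m, so Δλ = -36.31 / 103429.0 × 3600 = -1.264″.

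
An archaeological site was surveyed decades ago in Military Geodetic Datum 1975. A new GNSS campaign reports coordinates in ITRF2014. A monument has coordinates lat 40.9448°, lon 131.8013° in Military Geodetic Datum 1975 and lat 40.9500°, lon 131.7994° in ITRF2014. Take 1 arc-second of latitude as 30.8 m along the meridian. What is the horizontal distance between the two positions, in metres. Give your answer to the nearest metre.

598 m

Δφ = 40.9500° − 40.9448° = +0.0052°; Δλ = 131.7994° − 131.8013° = -0.0019°.
1° of latitude = 3600 × 30.80 = 110880 m.
ΔN = Δφ × 110880 = 576.6 m; ΔE = Δλ × 110880 × cos(40.9448°) = -0.0019 × 110880 × 0.755341 = -159.1 m.
Distance = √(ΔE² + ΔN²) = √((-159.1)² + 576.6²) = 598.1 m.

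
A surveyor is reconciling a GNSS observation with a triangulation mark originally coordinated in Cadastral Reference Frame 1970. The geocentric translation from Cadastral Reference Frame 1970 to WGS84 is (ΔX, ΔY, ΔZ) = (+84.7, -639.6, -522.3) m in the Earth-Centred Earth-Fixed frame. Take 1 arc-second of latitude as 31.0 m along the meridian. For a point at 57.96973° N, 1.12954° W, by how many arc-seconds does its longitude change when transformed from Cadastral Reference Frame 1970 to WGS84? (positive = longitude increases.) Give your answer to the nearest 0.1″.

Δλ = -38.8″

sin φ = 0.847768, cos φ = 0.530367, sin λ = -0.019713, cos λ = 0.999806.
East component: ΔE = −sin λ·ΔX + cos λ·ΔY = −(-0.019713)(84.7) + (0.999806)(-639.6) = -637.81 m.
1° of latitude spans 3600 × 31.00 = 111600 m; at latitude φ, 1° of longitude spans that × cos φ = 59189.0 m, so Δλ = -637.81 / 59189.0 × 3600 = -38.793″.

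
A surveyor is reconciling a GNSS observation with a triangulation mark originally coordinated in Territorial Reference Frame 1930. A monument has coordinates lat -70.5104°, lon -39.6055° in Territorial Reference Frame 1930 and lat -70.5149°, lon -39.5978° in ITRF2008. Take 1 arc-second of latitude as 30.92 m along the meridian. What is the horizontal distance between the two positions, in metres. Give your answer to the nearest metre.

Δφ = -70.5149° − -70.5104° = -0.0045°; Δλ = -39.5978° − -39.6055° = +0.0077°.
1° of latitude = 3600 × 30.92 = 111312 m.
ΔN = Δφ × 111312 = -500.9 m; ΔE = Δλ × 111312 × cos(-70.5104°) = +0.0077 × 111312 × 0.333636 = 286.0 m.
Distance = √(ΔE² + ΔN²) = √(286.0² + (-500.9)²) = 576.8 m.

577 m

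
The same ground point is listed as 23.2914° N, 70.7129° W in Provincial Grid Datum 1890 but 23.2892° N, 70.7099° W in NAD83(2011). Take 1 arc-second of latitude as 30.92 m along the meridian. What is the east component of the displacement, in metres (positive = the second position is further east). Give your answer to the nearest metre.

Δφ = 23.2892° − 23.2914° = -0.0022°; Δλ = -70.7099° − -70.7129° = +0.0030°.
1° of latitude = 3600 × 30.92 = 111312 m.
ΔN = Δφ × 111312 = -244.9 m; ΔE = Δλ × 111312 × cos(23.2914°) = +0.0030 × 111312 × 0.918506 = 306.7 m.

ΔE = 307 m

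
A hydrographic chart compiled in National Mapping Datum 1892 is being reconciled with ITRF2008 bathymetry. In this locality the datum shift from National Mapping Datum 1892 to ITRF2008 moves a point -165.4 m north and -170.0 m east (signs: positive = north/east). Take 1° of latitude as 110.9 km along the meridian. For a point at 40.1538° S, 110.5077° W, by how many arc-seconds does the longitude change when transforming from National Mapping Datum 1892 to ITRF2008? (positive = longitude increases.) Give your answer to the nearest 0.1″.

Δλ = -7.2″

At latitude -40.1538°, cos φ = 0.764316.
1° of longitude at this latitude = 110.9 × cos φ = 84.76 km, so Δλ = -170.0 / 84762.7 = -0.0020056° = -7.220″.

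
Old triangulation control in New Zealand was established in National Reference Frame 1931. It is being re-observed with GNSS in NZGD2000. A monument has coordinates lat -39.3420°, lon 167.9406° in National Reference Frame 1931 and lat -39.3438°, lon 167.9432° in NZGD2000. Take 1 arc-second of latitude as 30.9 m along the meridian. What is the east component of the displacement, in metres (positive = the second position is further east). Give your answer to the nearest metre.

Δφ = -39.3438° − -39.3420° = -0.0018°; Δλ = 167.9432° − 167.9406° = +0.0026°.
1° of latitude = 3600 × 30.90 = 111240 m.
ΔN = Δφ × 111240 = -200.2 m; ΔE = Δλ × 111240 × cos(-39.3420°) = +0.0026 × 111240 × 0.773376 = 223.7 m.

ΔE = 224 m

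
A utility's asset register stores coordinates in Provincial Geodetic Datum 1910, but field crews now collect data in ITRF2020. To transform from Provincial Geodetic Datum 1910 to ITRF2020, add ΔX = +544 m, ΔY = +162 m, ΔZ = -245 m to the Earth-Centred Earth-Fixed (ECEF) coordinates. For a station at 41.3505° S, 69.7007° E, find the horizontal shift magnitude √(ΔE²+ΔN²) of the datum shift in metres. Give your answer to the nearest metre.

456 m

At φ = -41.3505°, λ = 69.7007°: sin φ = -0.660664, cos φ = 0.750682, sin λ = 0.937893, cos λ = 0.346924.
ΔE = −sin λ·ΔX + cos λ·ΔY = −(0.937893)·(544) + (0.346924)·(162) = -454.01 m.
ΔN = −sin φ cos λ·ΔX − sin φ sin λ·ΔY + cos φ·ΔZ = −(-0.660664)(0.346924)(544) − (-0.660664)(0.937893)(162) + (0.750682)(-245) = 41.15 m.
Horizontal magnitude = √(ΔE² + ΔN²) = √((-454.01)² + 41.15²) = 455.87 m.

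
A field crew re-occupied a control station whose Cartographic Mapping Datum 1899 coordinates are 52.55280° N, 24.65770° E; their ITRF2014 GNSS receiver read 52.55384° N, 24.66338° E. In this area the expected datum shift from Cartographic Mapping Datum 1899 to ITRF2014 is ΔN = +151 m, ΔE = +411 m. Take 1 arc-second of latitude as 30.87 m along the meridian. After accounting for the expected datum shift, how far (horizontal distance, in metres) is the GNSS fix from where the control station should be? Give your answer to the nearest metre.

Observed coordinate differences: Δφ = +0.00104°, Δλ = +0.00568°.
Converting to metres (1° lat = 111132 m, cos φ = 0.608030): observed ΔN = 115.6 m, observed ΔE = 383.8 m.
Subtracting the expected shift leaves a residual of 115.6 − (151) = -35.4 m north and 383.8 − (411) = -27.2 m east.
Residual distance = √((-35.4)² + (-27.2)²) = 44.7 m.

45 m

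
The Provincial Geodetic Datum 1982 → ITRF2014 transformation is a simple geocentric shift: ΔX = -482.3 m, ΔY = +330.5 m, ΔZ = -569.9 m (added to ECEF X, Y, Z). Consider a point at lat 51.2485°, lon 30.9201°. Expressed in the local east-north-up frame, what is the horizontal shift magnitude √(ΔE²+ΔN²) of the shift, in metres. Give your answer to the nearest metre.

At φ = 51.2485°, λ = 30.9201°: sin φ = 0.779868, cos φ = 0.625944, sin λ = 0.513842, cos λ = 0.857885.
ΔE = −sin λ·ΔX + cos λ·ΔY = −(0.513842)·(-482.3) + (0.857885)·(330.5) = 531.36 m.
ΔN = −sin φ cos λ·ΔX − sin φ sin λ·ΔY + cos φ·ΔZ = −(0.779868)(0.857885)(-482.3) − (0.779868)(0.513842)(330.5) + (0.625944)(-569.9) = -166.49 m.
Horizontal magnitude = √(ΔE² + ΔN²) = √(531.36² + (-166.49)²) = 556.83 m.

557 m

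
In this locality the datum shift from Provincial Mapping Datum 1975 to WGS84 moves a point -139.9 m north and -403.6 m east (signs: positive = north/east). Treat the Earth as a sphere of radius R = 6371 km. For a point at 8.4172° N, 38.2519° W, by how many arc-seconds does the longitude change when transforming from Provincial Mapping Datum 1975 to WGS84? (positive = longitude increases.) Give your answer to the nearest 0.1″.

At latitude 8.4172°, cos φ = 0.989228.
One radian of longitude at latitude φ spans R cos φ, so Δλ = ΔE / (R cos φ) = -403.6 / (6371000 × 0.989228) = -6.4039e-05 rad = -13.209″.

Δλ = -13.2″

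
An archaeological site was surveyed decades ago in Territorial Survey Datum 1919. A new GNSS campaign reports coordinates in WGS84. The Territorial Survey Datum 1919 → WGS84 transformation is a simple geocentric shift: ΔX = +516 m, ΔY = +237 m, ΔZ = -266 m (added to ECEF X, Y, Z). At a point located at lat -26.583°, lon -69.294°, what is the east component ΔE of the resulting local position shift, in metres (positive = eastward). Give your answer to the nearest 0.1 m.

At φ = -26.583°, λ = -69.294°: sin φ = -0.447494, cos φ = 0.894287, sin λ = -0.935407, cos λ = 0.353573.
ΔE = −sin λ·ΔX + cos λ·ΔY = −(-0.935407)·(516) + (0.353573)·(237) = 566.47 m.

ΔE = 566.5 m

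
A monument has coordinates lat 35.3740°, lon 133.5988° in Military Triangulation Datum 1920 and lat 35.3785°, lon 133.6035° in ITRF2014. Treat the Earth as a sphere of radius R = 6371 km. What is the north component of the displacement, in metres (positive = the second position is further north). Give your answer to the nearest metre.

ΔN = 500 m

Δφ = 35.3785° − 35.3740° = +0.0045°; Δλ = 133.6035° − 133.5988° = +0.0047°.
1° along a meridian = πR/180 = 111195 m.
ΔN = Δφ × 111195 = 500.4 m; ΔE = Δλ × 111195 × cos(35.3740°) = +0.0047 × 111195 × 0.815391 = 426.1 m.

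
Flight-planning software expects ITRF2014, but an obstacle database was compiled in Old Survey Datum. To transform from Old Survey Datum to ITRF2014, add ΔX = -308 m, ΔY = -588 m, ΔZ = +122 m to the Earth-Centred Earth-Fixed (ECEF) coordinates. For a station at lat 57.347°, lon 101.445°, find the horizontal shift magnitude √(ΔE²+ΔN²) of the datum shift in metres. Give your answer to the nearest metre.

The local east axis at (φ, λ) is (−sin λ, cos λ, 0), so ΔE = −sin(101.445°)·(-308) + cos(101.445°)·(-588) = 418.55 m.
The local north axis is (−sin φ cos λ, −sin φ sin λ, cos φ), giving ΔN = -51.456 + 485.225 + 65.825 = 499.59 m.
Horizontal magnitude = √(ΔE² + ΔN²) = √(418.55² + 499.59²) = 651.75 m.

652 m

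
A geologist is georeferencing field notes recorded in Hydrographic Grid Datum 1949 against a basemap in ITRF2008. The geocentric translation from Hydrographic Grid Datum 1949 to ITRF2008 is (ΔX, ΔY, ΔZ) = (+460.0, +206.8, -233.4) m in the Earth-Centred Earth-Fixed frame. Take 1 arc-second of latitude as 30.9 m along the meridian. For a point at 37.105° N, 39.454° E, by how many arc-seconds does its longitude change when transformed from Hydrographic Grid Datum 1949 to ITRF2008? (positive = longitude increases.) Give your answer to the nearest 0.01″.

Δλ = -5.38″

sin φ = 0.603278, cos φ = 0.797531, sin λ = 0.635459, cos λ = 0.772135.
East component: ΔE = −sin λ·ΔX + cos λ·ΔY = −(0.635459)(460.0) + (0.772135)(206.8) = -132.63 m.
1° of latitude spans 3600 × 30.90 = 111240 m; at latitude φ, 1° of longitude spans that × cos φ = 88717.4 m, so Δλ = -132.63 / 88717.4 × 3600 = -5.382″.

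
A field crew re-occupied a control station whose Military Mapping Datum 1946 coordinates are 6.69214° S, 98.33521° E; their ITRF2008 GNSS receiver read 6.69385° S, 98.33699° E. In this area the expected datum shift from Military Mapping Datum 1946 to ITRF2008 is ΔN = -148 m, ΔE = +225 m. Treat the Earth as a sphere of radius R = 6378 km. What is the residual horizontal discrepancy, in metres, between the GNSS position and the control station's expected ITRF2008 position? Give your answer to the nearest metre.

Observed coordinate differences: Δφ = -0.00171°, Δλ = +0.00178°.
Converting to metres (1° lat = 111317 m, cos φ = 0.993187): observed ΔN = -190.4 m, observed ΔE = 196.8 m.
Subtracting the expected shift leaves a residual of -190.4 − (-148) = -42.4 m north and 196.8 − (225) = -28.2 m east.
Residual distance = √((-42.4)² + (-28.2)²) = 50.9 m.

51 m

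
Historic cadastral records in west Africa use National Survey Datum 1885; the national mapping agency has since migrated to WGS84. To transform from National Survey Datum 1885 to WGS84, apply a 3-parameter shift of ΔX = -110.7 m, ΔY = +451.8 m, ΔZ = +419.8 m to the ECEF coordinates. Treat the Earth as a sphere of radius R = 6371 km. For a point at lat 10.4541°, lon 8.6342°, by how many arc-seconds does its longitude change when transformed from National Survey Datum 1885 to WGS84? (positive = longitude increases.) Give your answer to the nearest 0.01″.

sin φ = 0.181448, cos φ = 0.983401, sin λ = 0.150126, cos λ = 0.988667.
East component: ΔE = −sin λ·ΔX + cos λ·ΔY = −(0.150126)(-110.7) + (0.988667)(451.8) = 463.30 m.
1° of latitude spans πR/180 = 111195 m; at latitude φ, 1° of longitude spans that × cos φ = 109349.2 m, so Δλ = 463.30 / 109349.2 × 3600 = 15.253″.

Δλ = 15.25″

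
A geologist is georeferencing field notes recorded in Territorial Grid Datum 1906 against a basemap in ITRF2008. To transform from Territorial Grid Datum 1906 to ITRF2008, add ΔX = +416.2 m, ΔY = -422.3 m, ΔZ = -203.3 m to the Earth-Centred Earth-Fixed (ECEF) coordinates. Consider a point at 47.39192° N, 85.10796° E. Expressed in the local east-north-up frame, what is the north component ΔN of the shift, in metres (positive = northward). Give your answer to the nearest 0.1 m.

At φ = 47.39192°, λ = 85.10796°: sin φ = 0.736002, cos φ = 0.676980, sin λ = 0.996357, cos λ = 0.085279.
ΔN = −sin φ cos λ·ΔX − sin φ sin λ·ΔY + cos φ·ΔZ = −(0.736002)(0.085279)(416.2) − (0.736002)(0.996357)(-422.3) + (0.676980)(-203.3) = 145.93 m.

ΔN = 145.9 m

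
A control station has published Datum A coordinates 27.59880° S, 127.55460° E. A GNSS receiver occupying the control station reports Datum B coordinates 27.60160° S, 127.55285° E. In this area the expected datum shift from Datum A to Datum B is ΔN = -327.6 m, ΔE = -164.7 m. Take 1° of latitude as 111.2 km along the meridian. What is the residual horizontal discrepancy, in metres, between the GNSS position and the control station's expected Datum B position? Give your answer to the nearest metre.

Observed coordinate differences: Δφ = -0.00280°, Δλ = -0.00175°.
Converting to metres (1° lat = 111200 m, cos φ = 0.886213): observed ΔN = -311.4 m, observed ΔE = -172.5 m.
Subtracting the expected shift leaves a residual of -311.4 − (-327.6) = 16.2 m north and -172.5 − (-164.7) = -7.8 m east.
Residual distance = √(16.2² + (-7.8)²) = 18.0 m.

18 m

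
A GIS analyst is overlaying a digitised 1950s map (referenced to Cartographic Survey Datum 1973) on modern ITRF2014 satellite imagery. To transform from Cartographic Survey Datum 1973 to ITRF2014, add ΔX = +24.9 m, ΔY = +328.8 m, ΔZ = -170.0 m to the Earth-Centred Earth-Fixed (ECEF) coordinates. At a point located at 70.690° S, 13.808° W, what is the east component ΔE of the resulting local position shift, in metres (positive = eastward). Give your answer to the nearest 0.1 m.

The local east axis at (φ, λ) is (−sin λ, cos λ, 0), so ΔE = −sin(-13.808°)·24.9 + cos(-13.808°)·328.8 = 325.24 m.

ΔE = 325.2 m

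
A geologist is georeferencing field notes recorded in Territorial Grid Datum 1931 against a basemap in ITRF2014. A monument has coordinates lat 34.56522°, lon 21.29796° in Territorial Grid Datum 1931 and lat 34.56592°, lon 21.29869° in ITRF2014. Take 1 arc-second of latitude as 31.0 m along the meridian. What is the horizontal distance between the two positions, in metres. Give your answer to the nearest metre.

Δφ = 34.56592° − 34.56522° = +0.00070°; Δλ = 21.29869° − 21.29796° = +0.00073°.
1° of latitude = 3600 × 31.00 = 111600 m.
ΔN = Δφ × 111600 = 78.1 m; ΔE = Δλ × 111600 × cos(34.56522°) = +0.00073 × 111600 × 0.823481 = 67.1 m.
Distance = √(ΔE² + ΔN²) = √(67.1² + 78.1²) = 103.0 m.

103 m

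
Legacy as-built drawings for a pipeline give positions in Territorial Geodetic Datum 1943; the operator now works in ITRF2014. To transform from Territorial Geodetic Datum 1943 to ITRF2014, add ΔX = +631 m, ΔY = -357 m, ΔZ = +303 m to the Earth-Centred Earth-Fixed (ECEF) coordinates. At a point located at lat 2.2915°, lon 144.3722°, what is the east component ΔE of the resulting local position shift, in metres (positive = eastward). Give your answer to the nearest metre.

At φ = 2.2915°, λ = 144.3722°: sin φ = 0.039984, cos φ = 0.999200, sin λ = 0.582517, cos λ = -0.812818.
ΔE = −sin λ·ΔX + cos λ·ΔY = −(0.582517)·(631) + (-0.812818)·(-357) = -77.39 m.

ΔE = -77 m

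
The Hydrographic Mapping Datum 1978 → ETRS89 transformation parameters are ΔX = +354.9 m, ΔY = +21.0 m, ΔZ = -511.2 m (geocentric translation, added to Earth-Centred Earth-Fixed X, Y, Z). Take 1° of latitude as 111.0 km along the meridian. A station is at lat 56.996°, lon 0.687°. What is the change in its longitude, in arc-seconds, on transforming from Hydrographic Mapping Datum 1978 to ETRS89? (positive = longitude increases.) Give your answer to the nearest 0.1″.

sin φ = 0.838633, cos φ = 0.544698, sin λ = 0.011990, cos λ = 0.999928.
East component: ΔE = −sin λ·ΔX + cos λ·ΔY = −(0.011990)(354.9) + (0.999928)(21.0) = 16.74 m.
1° of latitude spans 111000 m; at latitude φ, 1° of longitude spans that × cos φ = 60461.4 m, so Δλ = 16.74 / 60461.4 × 3600 = 0.997″.

Δλ = 1.0″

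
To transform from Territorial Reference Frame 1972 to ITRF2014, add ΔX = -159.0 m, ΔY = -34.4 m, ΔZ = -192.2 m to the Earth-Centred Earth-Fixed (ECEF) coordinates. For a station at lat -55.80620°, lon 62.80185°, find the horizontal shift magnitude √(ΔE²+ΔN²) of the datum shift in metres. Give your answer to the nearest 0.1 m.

At φ = -55.80620°, λ = 62.80185°: sin φ = -0.827141, cos φ = 0.561994, sin λ = 0.889431, cos λ = 0.457069.
ΔE = −sin λ·ΔX + cos λ·ΔY = −(0.889431)·(-159.0) + (0.457069)·(-34.4) = 125.70 m.
ΔN = −sin φ cos λ·ΔX − sin φ sin λ·ΔY + cos φ·ΔZ = −(-0.827141)(0.457069)(-159.0) − (-0.827141)(0.889431)(-34.4) + (0.561994)(-192.2) = -193.43 m.
Horizontal magnitude = √(ΔE² + ΔN²) = √(125.70² + (-193.43)²) = 230.69 m.

230.7 m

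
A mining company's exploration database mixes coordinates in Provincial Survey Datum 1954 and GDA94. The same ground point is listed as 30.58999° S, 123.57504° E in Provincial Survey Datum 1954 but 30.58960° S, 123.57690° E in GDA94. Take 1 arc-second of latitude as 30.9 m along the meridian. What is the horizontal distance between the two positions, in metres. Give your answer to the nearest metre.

183 m

Δφ = -30.58960° − -30.58999° = +0.00039°; Δλ = 123.57690° − 123.57504° = +0.00186°.
1° of latitude = 3600 × 30.90 = 111240 m.
ΔN = Δφ × 111240 = 43.4 m; ΔE = Δλ × 111240 × cos(-30.58999°) = +0.00186 × 111240 × 0.860831 = 178.1 m.
Distance = √(ΔE² + ΔN²) = √(178.1² + 43.4²) = 183.3 m.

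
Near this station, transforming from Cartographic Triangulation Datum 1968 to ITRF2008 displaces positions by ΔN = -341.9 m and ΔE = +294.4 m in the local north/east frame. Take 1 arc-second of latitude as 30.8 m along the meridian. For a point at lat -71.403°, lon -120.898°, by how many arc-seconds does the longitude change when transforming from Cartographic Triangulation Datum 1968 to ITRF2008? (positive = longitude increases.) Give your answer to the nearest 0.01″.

Δλ = 29.97″

At latitude -71.403°, cos φ = 0.318910.
1″ of longitude at this latitude = 30.80 × cos φ = 9.8224 m, so Δλ = 294.4 / 9.8224 = 29.972″.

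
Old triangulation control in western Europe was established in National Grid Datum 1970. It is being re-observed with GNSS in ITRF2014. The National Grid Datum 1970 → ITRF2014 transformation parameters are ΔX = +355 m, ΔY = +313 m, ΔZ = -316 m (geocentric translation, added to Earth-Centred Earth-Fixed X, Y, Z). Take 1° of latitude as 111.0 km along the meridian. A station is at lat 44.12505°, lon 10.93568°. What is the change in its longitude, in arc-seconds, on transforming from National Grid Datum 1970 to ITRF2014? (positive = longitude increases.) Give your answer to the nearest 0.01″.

sin φ = 0.696227, cos φ = 0.717822, sin λ = 0.189707, cos λ = 0.981841.
East component: ΔE = −sin λ·ΔX + cos λ·ΔY = −(0.189707)(355) + (0.981841)(313) = 239.97 m.
1° of latitude spans 111000 m; at latitude φ, 1° of longitude spans that × cos φ = 79678.2 m, so Δλ = 239.97 / 79678.2 × 3600 = 10.842″.

Δλ = 10.84″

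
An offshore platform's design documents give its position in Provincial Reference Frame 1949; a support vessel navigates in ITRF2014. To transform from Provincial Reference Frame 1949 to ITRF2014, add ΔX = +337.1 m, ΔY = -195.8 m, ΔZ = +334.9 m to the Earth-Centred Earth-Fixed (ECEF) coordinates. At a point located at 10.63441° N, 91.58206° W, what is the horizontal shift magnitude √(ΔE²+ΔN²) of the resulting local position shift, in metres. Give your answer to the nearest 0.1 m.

The local east axis at (φ, λ) is (−sin λ, cos λ, 0), so ΔE = −sin(-91.58206°)·337.1 + cos(-91.58206°)·(-195.8) = 342.38 m.
The local north axis is (−sin φ cos λ, −sin φ sin λ, cos φ), giving ΔN = 1.718 − 36.119 + 329.148 = 294.75 m.
Horizontal magnitude = √(ΔE² + ΔN²) = √(342.38² + 294.75²) = 451.77 m.

451.8 m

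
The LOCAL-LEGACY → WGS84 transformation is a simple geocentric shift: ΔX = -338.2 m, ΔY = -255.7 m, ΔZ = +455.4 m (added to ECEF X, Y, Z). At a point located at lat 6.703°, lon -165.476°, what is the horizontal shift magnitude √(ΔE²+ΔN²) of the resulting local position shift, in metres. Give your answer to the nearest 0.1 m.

At φ = 6.703°, λ = -165.476°: sin φ = 0.116723, cos φ = 0.993165, sin λ = -0.250786, cos λ = -0.968043.
ΔE = −sin λ·ΔX + cos λ·ΔY = −(-0.250786)·(-338.2) + (-0.968043)·(-255.7) = 162.71 m.
ΔN = −sin φ cos λ·ΔX − sin φ sin λ·ΔY + cos φ·ΔZ = −(0.116723)(-0.968043)(-338.2) − (0.116723)(-0.250786)(-255.7) + (0.993165)(455.4) = 406.59 m.
Horizontal magnitude = √(ΔE² + ΔN²) = √(162.71² + 406.59²) = 437.94 m.

437.9 m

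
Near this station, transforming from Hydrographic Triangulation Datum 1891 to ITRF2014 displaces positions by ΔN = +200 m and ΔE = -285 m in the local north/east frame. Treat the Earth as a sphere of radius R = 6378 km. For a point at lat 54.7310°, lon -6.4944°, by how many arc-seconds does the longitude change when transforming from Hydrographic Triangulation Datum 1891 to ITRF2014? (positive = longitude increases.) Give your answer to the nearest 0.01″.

At latitude 54.7310°, cos φ = 0.577416.
One radian of longitude at latitude φ spans R cos φ, so Δλ = ΔE / (R cos φ) = -285.0 / (6378000 × 0.577416) = -7.7388e-05 rad = -15.962″.

Δλ = -15.96″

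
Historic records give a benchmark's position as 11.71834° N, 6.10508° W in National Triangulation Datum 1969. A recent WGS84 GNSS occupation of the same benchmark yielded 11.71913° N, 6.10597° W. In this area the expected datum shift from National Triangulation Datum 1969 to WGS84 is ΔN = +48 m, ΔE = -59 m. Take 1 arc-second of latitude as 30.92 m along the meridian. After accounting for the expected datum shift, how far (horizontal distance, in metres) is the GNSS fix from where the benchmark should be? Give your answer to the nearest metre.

55 m

Observed coordinate differences: Δφ = +0.00079°, Δλ = -0.00089°.
Converting to metres (1° lat = 111312 m, cos φ = 0.979158): observed ΔN = 87.9 m, observed ΔE = -97.0 m.
Subtracting the expected shift leaves a residual of 87.9 − (48) = 39.9 m north and -97.0 − (-59) = -38.0 m east.
Residual distance = √(39.9² + (-38.0)²) = 55.1 m.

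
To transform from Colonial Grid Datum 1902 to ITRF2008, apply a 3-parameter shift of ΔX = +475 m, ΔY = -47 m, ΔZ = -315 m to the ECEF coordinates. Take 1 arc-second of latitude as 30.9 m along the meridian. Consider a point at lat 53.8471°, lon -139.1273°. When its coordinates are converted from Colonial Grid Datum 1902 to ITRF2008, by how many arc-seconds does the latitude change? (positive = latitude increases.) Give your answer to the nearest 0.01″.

sin φ = 0.807446, cos φ = 0.589942, sin λ = -0.654381, cos λ = -0.756165.
North component: ΔN = −sin φ cos λ·ΔX − sin φ sin λ·ΔY + cos φ·ΔZ = −(0.807446)(-0.756165)(475) − (0.807446)(-0.654381)(-47) + (0.589942)(-315) = 79.35 m.
1° of latitude spans 3600 × 30.90 = 111240 m, so Δφ = 79.35 / 111240 × 3600 = 2.568″.

Δφ = 2.57″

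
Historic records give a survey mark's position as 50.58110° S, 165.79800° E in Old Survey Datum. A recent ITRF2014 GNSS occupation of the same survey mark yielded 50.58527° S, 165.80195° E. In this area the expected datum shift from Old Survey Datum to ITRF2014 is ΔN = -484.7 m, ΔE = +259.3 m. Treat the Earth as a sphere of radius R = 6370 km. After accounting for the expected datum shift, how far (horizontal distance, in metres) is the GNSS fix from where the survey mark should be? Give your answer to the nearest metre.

29 m

Observed coordinate differences: Δφ = -0.00417°, Δλ = +0.00395°.
Converting to metres (1° lat = 111177 m, cos φ = 0.634985): observed ΔN = -463.6 m, observed ΔE = 278.9 m.
Subtracting the expected shift leaves a residual of -463.6 − (-484.7) = 21.1 m north and 278.9 − (259.3) = 19.6 m east.
Residual distance = √(21.1² + 19.6²) = 28.8 m.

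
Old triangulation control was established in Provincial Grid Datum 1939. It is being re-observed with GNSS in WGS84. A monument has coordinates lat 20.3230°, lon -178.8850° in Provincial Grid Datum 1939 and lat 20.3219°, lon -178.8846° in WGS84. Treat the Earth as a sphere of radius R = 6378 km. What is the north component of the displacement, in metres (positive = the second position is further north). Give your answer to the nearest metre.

Δφ = 20.3219° − 20.3230° = -0.0011°; Δλ = -178.8846° − -178.8850° = +0.0004°.
1° along a meridian = πR/180 = 111317 m.
ΔN = Δφ × 111317 = -122.4 m; ΔE = Δλ × 111317 × cos(20.3230°) = +0.0004 × 111317 × 0.937750 = 41.8 m.

ΔN = -122 m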